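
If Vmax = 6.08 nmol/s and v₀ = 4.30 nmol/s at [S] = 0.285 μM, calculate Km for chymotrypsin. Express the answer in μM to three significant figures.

v/Vmax = 4.30/6.08 = 0.7072 = [S]/(Km+[S]).
So Km + [S] = [S]/0.7072 = 0.4030 μM, giving Km = 0.4030 − 0.285 = 0.118 μM.

0.118 μM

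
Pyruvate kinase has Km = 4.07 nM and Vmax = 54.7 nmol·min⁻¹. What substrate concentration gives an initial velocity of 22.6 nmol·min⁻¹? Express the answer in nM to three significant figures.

2.87 nM

Rearranging v = Vmax[S]/(Km+[S]) gives [S] = Km·v/(Vmax − v).
[S] = 4.07 × 22.6 / (54.7 − 22.6) = 91.98/32.10 = 2.87 nM.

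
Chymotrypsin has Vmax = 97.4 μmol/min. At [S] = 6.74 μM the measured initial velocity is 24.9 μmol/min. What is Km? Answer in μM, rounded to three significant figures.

From v = Vmax[S]/(Km+[S]), Km = [S](Vmax − v)/v.
Km = 6.74 × (97.4 − 24.9) / 24.9 = 488.6/24.9 = 19.6 μM.

19.6 μM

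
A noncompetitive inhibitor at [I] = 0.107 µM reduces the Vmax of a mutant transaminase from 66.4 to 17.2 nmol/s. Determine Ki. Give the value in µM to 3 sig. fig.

0.0374 µM

Noncompetitive: Vmax,app = Vmax/α with α = 1 + [I]/Ki.
α = Vmax/Vmax,app = 66.4/17.2 = 3.860.
Since α = 1 + [I]/Ki, [I]/Ki = 3.860 − 1 = 2.860 and Ki = 0.107/2.860 = 0.0374 µM.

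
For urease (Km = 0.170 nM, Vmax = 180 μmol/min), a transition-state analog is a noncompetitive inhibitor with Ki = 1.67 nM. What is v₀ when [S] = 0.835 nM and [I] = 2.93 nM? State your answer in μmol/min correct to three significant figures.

α = 1 + [I]/Ki = 1 + 2.93/1.67 = 2.754.
For a noncompetitive inhibitor, Vmax is reduced to Vmax/α while Km is unchanged: Km,app = 0.170 nM, Vmax,app = 65.3 μmol/min.
v = Vmax,app·[S]/(Km,app + [S]) = 65.3 × 0.835/(0.170 + 0.835) = 54.3 μmol/min.

54.3 μmol/min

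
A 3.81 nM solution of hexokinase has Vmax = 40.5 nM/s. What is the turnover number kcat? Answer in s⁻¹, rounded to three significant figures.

10.6 s⁻¹

kcat = Vmax/[E]total = 40.5 nM/s / 3.81 nM = 10.6 s⁻¹.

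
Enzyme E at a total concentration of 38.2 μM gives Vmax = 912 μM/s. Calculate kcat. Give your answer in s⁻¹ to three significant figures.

23.9 s⁻¹

kcat = Vmax/[E]total = 912 μM/s / 38.2 μM = 23.9 s⁻¹.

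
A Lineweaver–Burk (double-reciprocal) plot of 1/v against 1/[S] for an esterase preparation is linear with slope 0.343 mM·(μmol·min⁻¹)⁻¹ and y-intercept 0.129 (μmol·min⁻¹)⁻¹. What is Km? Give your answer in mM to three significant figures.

y-intercept = 1/Vmax ⇒ Vmax = 7.75 μmol·min⁻¹; slope = Km/Vmax ⇒ Km = slope × Vmax.
Km = 0.343 × 7.75 = 2.66 mM.

2.66 mM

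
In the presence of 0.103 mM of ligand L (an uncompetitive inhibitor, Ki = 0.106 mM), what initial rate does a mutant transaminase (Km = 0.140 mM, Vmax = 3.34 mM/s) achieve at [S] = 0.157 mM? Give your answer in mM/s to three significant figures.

1.17 mM/s

α = 1 + [I]/Ki = 1 + 0.103/0.106 = 1.972.
For an uncompetitive inhibitor, both parameters are divided by α, giving Vmax/α and Km/α: Km,app = 0.0710 mM, Vmax,app = 1.69 mM/s.
v = Vmax,app·[S]/(Km,app + [S]) = 1.69 × 0.157/(0.0710 + 0.157) = 1.17 mM/s.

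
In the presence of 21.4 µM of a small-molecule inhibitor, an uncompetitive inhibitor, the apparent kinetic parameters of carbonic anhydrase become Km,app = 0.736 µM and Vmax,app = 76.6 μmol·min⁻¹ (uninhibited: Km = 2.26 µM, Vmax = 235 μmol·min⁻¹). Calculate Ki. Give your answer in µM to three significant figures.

Uncompetitive: Vmax,app = Vmax/α (and Km,app = Km/α) with α = 1 + [I]/Ki.
α = Vmax/Vmax,app = 235/76.6 = 3.068.
Since α = 1 + [I]/Ki, [I]/Ki = 3.068 − 1 = 2.068 and Ki = 21.4/2.068 = 10.3 µM.

10.3 µM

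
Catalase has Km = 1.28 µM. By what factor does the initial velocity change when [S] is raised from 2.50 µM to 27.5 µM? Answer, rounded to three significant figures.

Since Vmax cancels, v₂/v₁ = [S]₂(Km+[S]₁) / [S]₁(Km+[S]₂).
= 27.5×(1.28+2.50) / (2.50×(1.28+27.5)) = 104.0/71.95 = 1.44.

1.44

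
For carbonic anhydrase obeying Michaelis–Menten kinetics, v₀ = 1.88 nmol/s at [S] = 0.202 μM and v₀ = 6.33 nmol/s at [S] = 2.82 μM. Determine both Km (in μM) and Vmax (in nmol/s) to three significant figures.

Km = 0.630 μM; Vmax = 7.74 nmol/s

In reciprocal form, 1/v = (Km/Vmax)·(1/[S]) + 1/Vmax. The two points give (1/[S], 1/v) = (4.950, 0.5319) and (0.3546, 0.1580).
Slope = (0.5319 − 0.1580)/(4.950 − 0.3546) = 0.08136; intercept = 0.5319 − 0.08136×4.950 = 0.1291.
Vmax = 1/intercept = 7.74 nmol/s; Km = slope × Vmax = 0.08136 × 7.74 = 0.630 μM.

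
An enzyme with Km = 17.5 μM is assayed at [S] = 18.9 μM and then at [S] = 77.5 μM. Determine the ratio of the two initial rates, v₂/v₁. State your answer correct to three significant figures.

The fractional saturations are [S]/(Km+[S]) = 18.9/36.40 = 0.5192 and 77.5/95.00 = 0.8158.
v₂/v₁ is just their ratio: 0.8158/0.5192 = 1.57.

1.57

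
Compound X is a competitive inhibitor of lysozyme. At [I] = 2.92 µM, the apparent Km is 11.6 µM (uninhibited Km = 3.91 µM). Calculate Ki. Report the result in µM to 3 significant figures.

Competitive: Km,app = α·Km with α = 1 + [I]/Ki.
α = Km,app/Km = 11.6/3.91 = 2.967.
Ki = [I]/(α − 1) = 2.92/1.967 = 1.48 µM.

1.48 µM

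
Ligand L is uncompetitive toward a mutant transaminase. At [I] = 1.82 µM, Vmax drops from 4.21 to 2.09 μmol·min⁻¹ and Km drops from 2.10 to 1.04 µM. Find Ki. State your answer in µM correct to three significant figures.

Uncompetitive: Vmax,app = Vmax/α (and Km,app = Km/α) with α = 1 + [I]/Ki.
α = Vmax/Vmax,app = 4.21/2.09 = 2.014.
Since α = 1 + [I]/Ki, [I]/Ki = 2.014 − 1 = 1.014 and Ki = 1.82/1.014 = 1.79 µM.

1.79 µM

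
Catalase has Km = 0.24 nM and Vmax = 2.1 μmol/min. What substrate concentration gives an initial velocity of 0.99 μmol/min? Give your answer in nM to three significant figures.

0.214 nM

The required fractional saturation is v/Vmax = 0.99/2.1 = 0.4714.
Then [S]/(Km+[S]) = 0.4714 ⇒ [S] = 0.24 × 0.4714/(1 − 0.4714) = 0.214 nM.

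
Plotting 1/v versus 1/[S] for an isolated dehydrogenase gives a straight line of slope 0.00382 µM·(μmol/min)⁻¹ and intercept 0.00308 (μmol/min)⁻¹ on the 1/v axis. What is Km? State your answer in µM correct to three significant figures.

1.24 µM

y-intercept = 1/Vmax ⇒ Vmax = 325 μmol/min; slope = Km/Vmax ⇒ Km = slope × Vmax.
Km = 0.00382 × 325 = 1.24 µM.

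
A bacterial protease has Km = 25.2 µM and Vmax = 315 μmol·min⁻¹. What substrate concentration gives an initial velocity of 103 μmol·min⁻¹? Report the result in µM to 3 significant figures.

The required fractional saturation is v/Vmax = 103/315 = 0.3270.
Then [S]/(Km+[S]) = 0.3270 ⇒ [S] = 25.2 × 0.3270/(1 − 0.3270) = 12.2 µM.

12.2 µM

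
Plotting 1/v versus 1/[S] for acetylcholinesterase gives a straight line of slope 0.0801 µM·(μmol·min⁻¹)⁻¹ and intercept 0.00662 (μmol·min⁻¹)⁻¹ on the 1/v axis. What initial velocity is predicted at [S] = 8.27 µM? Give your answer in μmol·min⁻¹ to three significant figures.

The y-intercept is 1/Vmax, so Vmax = 1/0.00662 = 151 μmol·min⁻¹.
The slope is Km/Vmax, so Km = 0.0801 × 151 = 12.1 µM.
Then v = 151 × 8.27/(12.1 + 8.27) = 61.3 μmol·min⁻¹.

61.3 μmol·min⁻¹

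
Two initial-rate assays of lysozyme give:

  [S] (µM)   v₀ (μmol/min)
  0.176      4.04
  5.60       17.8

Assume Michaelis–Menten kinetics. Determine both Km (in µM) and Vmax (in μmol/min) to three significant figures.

Km = 0.696 µM; Vmax = 20.0 μmol/min

From v = Vmax[S]/(Km+[S]), each point gives Vmax = v(Km+[S])/[S].
Equating: 4.04(Km+0.176)/0.176 = 17.8(Km+5.60)/5.60.
22.95·Km + 4.04 = 3.179·Km + 17.8, so (22.95 − 3.179)·Km = 17.8 − 4.04.
Km = 13.76/19.78 = 0.696 µM; then Vmax = 4.04(0.696+0.176)/0.176 = 20.0 μmol/min.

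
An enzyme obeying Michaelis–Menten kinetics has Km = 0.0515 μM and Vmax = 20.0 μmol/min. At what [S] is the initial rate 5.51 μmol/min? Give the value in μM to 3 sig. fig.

Rearranging v = Vmax[S]/(Km+[S]) gives [S] = Km·v/(Vmax − v).
[S] = 0.0515 × 5.51 / (20.0 − 5.51) = 0.2838/14.49 = 0.0196 μM.

0.0196 μM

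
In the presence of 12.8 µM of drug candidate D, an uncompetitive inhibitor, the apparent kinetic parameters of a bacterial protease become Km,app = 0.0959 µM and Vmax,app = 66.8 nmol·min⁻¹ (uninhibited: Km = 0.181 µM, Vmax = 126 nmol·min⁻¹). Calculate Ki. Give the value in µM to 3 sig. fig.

14.4 µM

Uncompetitive: Vmax,app = Vmax/α (and Km,app = Km/α) with α = 1 + [I]/Ki.
α = Vmax/Vmax,app = 126/66.8 = 1.886.
Ki = [I]/(α − 1) = 12.8/0.8862 = 14.4 µM.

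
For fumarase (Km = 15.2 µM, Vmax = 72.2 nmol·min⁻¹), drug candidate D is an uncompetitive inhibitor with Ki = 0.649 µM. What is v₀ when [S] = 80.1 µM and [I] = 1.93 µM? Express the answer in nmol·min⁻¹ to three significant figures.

17.3 nmol·min⁻¹

With α = 1 + [I]/Ki = 1 + 1.93/0.649 = 3.974, the uncompetitive rate law is v = (Vmax/α)·[S] / (Km/α + [S]).
v = (72.2/3.974)×80.1 / (15.2/3.974 + 80.1) = 1455/83.93 = 17.3 nmol·min⁻¹.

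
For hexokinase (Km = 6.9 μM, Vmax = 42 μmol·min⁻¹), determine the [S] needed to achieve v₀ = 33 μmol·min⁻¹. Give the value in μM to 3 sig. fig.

25.3 μM

Rearranging v = Vmax[S]/(Km+[S]) gives [S] = Km·v/(Vmax − v).
[S] = 6.9 × 33 / (42 − 33) = 227.7/9.000 = 25.3 μM.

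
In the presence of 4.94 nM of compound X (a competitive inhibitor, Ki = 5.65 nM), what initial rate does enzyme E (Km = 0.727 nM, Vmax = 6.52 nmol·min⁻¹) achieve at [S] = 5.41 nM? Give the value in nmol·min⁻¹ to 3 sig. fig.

5.21 nmol·min⁻¹

α = 1 + [I]/Ki = 1 + 4.94/5.65 = 1.874.
For a competitive inhibitor, Vmax is unchanged and the apparent Km becomes α·Km: Km,app = 1.36 nM, Vmax,app = 6.52 nmol·min⁻¹.
v = Vmax,app·[S]/(Km,app + [S]) = 6.52 × 5.41/(1.36 + 5.41) = 5.21 nmol·min⁻¹.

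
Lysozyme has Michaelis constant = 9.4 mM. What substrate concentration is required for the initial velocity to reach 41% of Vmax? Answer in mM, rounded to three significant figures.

v/Vmax = [S]/(Km+[S]) = 0.41, so [S] = Km·0.41/(1 − 0.41) = 9.4 × 0.6949.
[S] = 6.53 mM.

6.53 mM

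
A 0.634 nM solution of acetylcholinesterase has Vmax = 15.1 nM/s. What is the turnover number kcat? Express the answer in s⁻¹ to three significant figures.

23.8 s⁻¹

kcat = Vmax/[E]total = 15.1 nM/s / 0.634 nM = 23.8 s⁻¹.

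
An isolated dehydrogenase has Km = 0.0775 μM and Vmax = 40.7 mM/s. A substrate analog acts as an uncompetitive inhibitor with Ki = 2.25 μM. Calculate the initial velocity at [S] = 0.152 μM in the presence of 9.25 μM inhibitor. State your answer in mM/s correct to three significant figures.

α = 1 + [I]/Ki = 1 + 9.25/2.25 = 5.111.
For an uncompetitive inhibitor, both parameters are divided by α, giving Vmax/α and Km/α: Km,app = 0.0152 μM, Vmax,app = 7.96 mM/s.
v = Vmax,app·[S]/(Km,app + [S]) = 7.96 × 0.152/(0.0152 + 0.152) = 7.24 mM/s.

7.24 mM/s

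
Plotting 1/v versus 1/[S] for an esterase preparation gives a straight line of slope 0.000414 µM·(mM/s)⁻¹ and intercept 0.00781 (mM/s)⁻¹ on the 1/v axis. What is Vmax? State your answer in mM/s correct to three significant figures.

The y-intercept of a Lineweaver–Burk plot equals 1/Vmax, so Vmax = 1/0.00781 = 128 mM/s.

128 mM/s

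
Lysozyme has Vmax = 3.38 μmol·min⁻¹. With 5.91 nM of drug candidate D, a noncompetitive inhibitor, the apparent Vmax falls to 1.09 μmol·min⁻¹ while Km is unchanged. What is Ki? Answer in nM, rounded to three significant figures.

Noncompetitive: Vmax,app = Vmax/α with α = 1 + [I]/Ki.
α = Vmax/Vmax,app = 3.38/1.09 = 3.101.
Ki = [I]/(α − 1) = 5.91/2.101 = 2.81 nM.

2.81 nM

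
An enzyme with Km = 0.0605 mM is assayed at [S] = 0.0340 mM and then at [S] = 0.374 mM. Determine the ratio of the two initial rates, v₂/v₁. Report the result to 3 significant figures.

Since Vmax cancels, v₂/v₁ = [S]₂(Km+[S]₁) / [S]₁(Km+[S]₂).
= 0.374×(0.0605+0.0340) / (0.0340×(0.0605+0.374)) = 0.03534/0.01477 = 2.39.

2.39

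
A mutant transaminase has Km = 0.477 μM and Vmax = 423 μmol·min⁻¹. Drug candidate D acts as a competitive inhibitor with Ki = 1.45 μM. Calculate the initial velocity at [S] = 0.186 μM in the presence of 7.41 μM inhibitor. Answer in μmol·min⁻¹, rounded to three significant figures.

25.4 μmol·min⁻¹

α = 1 + [I]/Ki = 1 + 7.41/1.45 = 6.110.
For a competitive inhibitor, Vmax is unchanged and the apparent Km becomes α·Km: Km,app = 2.91 μM, Vmax,app = 423 μmol·min⁻¹.
v = Vmax,app·[S]/(Km,app + [S]) = 423 × 0.186/(2.91 + 0.186) = 25.4 μmol·min⁻¹.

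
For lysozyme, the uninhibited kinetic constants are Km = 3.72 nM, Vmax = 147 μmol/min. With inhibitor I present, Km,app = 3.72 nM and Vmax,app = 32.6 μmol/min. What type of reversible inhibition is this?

Vmax decreases (147 → 32.6 μmol/min) while Km is unchanged — pure noncompetitive inhibition.

noncompetitive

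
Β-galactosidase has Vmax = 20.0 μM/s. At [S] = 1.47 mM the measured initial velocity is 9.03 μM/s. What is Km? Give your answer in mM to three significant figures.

v/Vmax = 9.03/20.0 = 0.4515 = [S]/(Km+[S]).
So Km + [S] = [S]/0.4515 = 3.256 mM, giving Km = 3.256 − 1.47 = 1.79 mM.

1.79 mM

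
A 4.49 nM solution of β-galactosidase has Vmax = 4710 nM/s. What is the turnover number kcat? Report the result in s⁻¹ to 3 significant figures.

1050 s⁻¹

kcat = Vmax/[E]total = 4710 nM/s / 4.49 nM = 1050 s⁻¹.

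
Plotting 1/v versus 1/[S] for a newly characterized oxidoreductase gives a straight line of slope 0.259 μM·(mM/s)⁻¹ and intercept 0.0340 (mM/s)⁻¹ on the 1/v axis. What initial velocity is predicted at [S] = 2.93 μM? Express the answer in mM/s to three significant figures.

The y-intercept is 1/Vmax, so Vmax = 1/0.0340 = 29.4 mM/s.
The slope is Km/Vmax, so Km = 0.259 × 29.4 = 7.62 μM.
Then v = 29.4 × 2.93/(7.62 + 2.93) = 8.17 mM/s.

8.17 mM/s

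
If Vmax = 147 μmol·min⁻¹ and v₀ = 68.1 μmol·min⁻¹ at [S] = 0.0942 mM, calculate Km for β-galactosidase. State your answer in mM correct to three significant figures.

v/Vmax = 68.1/147 = 0.4633 = [S]/(Km+[S]).
So Km + [S] = [S]/0.4633 = 0.2033 mM, giving Km = 0.2033 − 0.0942 = 0.109 mM.

0.109 mM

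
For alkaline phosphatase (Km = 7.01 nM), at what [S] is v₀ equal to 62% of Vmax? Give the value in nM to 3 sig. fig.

v/Vmax = [S]/(Km+[S]) = 0.62, so [S] = Km·0.62/(1 − 0.62) = 7.01 × 1.632.
[S] = 11.4 nM.

11.4 nM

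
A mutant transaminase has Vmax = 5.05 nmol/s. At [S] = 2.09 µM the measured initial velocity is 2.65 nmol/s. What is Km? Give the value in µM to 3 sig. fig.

1.89 µM

From v = Vmax[S]/(Km+[S]), Km = [S](Vmax − v)/v.
Km = 2.09 × (5.05 − 2.65) / 2.65 = 5.016/2.65 = 1.89 µM.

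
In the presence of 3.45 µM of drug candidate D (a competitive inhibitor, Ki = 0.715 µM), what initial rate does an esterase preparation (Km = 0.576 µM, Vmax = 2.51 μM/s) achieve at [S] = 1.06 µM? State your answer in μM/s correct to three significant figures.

0.603 μM/s

α = 1 + [I]/Ki = 1 + 3.45/0.715 = 5.825.
For a competitive inhibitor, Vmax is unchanged and the apparent Km becomes α·Km: Km,app = 3.36 µM, Vmax,app = 2.51 μM/s.
v = Vmax,app·[S]/(Km,app + [S]) = 2.51 × 1.06/(3.36 + 1.06) = 0.603 μM/s.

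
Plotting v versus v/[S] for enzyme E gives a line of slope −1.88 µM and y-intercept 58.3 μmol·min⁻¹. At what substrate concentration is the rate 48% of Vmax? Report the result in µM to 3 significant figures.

The Eadie–Hofstee slope gives Km = 1.88 µM (slope = −Km).
v/Vmax = [S]/(Km+[S]) = 0.48 ⇒ [S] = Km·0.48/(1−0.48) = 1.88 × 0.9231 = 1.74 µM.

1.74 µM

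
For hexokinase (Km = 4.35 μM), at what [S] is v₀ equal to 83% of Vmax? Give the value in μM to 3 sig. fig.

21.2 μM

v/Vmax = [S]/(Km+[S]) = 0.83, so [S] = Km·0.83/(1 − 0.83) = 4.35 × 4.882.
[S] = 21.2 μM.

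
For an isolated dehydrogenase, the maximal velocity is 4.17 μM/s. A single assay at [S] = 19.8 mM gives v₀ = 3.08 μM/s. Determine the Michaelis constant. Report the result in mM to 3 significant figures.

v/Vmax = 3.08/4.17 = 0.7386 = [S]/(Km+[S]).
So Km + [S] = [S]/0.7386 = 26.81 mM, giving Km = 26.81 − 19.8 = 7.01 mM.

7.01 mM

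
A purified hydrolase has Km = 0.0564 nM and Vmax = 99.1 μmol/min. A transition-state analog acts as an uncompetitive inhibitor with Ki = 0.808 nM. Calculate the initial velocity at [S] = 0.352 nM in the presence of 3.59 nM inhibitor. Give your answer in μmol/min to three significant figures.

17.7 μmol/min

With α = 1 + [I]/Ki = 1 + 3.59/0.808 = 5.443, the uncompetitive rate law is v = (Vmax/α)·[S] / (Km/α + [S]).
v = (99.1/5.443)×0.352 / (0.0564/5.443 + 0.352) = 6.409/0.3624 = 17.7 μmol/min.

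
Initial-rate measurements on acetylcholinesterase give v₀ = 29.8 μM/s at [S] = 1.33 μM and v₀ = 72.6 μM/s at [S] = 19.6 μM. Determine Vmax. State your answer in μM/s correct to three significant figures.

From v = Vmax[S]/(Km+[S]), each point gives Vmax = v(Km+[S])/[S].
Equating: 29.8(Km+1.33)/1.33 = 72.6(Km+19.6)/19.6.
22.41·Km + 29.8 = 3.704·Km + 72.6, so (22.41 − 3.704)·Km = 72.6 − 29.8.
Km = 42.80/18.70 = 2.29 μM; then Vmax = 29.8(2.29+1.33)/1.33 = 81.1 μM/s.

81.1 μM/s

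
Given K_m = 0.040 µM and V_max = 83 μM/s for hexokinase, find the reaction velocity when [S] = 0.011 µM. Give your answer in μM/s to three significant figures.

17.9 μM/s

v = Vmax·[S]/(Km + [S]) = 83 × 0.011 / (0.040 + 0.011)
  = 0.9130 / 0.05100 = 17.9 μM/s.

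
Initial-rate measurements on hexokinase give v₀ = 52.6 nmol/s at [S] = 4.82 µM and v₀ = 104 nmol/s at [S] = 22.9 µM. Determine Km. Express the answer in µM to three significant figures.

8.07 µM

In reciprocal form, 1/v = (Km/Vmax)·(1/[S]) + 1/Vmax. The two points give (1/[S], 1/v) = (0.2075, 0.01901) and (0.04367, 0.009615).
Slope = (0.01901 − 0.009615)/(0.2075 − 0.04367) = 0.05736; intercept = 0.01901 − 0.05736×0.2075 = 0.007110.
Vmax = 1/intercept = 141 nmol/s; Km = slope × Vmax = 0.05736 × 141 = 8.07 µM.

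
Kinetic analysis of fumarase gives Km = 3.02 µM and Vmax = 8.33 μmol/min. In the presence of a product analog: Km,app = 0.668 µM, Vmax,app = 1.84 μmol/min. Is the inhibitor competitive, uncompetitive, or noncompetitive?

uncompetitive

Both Km and Vmax decrease by the same factor (~4.52-fold) — characteristic of uncompetitive inhibition.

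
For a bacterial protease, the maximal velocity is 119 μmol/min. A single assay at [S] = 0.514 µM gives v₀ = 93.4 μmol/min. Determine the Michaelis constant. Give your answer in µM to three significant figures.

From v = Vmax[S]/(Km+[S]), Km = [S](Vmax − v)/v.
Km = 0.514 × (119 − 93.4) / 93.4 = 13.16/93.4 = 0.141 µM.

0.141 µM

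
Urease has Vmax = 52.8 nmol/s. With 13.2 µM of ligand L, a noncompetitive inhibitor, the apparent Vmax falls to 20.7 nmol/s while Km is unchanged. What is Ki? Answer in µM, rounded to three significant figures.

8.51 µM

Noncompetitive: Vmax,app = Vmax/α with α = 1 + [I]/Ki.
α = Vmax/Vmax,app = 52.8/20.7 = 2.551.
Ki = [I]/(α − 1) = 13.2/1.551 = 8.51 µM.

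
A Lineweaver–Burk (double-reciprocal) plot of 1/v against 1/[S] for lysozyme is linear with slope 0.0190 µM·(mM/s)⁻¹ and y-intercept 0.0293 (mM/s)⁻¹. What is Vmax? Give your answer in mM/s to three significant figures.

34.1 mM/s

The y-intercept of a Lineweaver–Burk plot equals 1/Vmax, so Vmax = 1/0.0293 = 34.1 mM/s.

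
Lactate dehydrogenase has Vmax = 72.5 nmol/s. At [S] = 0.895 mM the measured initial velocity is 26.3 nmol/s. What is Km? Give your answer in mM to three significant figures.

1.57 mM

v/Vmax = 26.3/72.5 = 0.3628 = [S]/(Km+[S]).
So Km + [S] = [S]/0.3628 = 2.467 mM, giving Km = 2.467 − 0.895 = 1.57 mM.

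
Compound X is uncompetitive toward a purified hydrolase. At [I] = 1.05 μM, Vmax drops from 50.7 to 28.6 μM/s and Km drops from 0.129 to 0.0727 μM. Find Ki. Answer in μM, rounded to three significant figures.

Uncompetitive: Vmax,app = Vmax/α (and Km,app = Km/α) with α = 1 + [I]/Ki.
α = Vmax/Vmax,app = 50.7/28.6 = 1.773.
Ki = [I]/(α − 1) = 1.05/0.7727 = 1.36 μM.

1.36 μM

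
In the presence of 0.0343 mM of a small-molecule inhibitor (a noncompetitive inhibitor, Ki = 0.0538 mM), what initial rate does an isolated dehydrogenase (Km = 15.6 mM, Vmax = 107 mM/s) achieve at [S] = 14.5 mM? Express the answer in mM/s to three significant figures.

With α = 1 + [I]/Ki = 1 + 0.0343/0.0538 = 1.638, the noncompetitive rate law is v = (Vmax/α)·[S] / (Km + [S]).
v = (107/1.638)×14.5 / (15.6 + 14.5) = 947.5/30.10 = 31.5 mM/s.

31.5 mM/s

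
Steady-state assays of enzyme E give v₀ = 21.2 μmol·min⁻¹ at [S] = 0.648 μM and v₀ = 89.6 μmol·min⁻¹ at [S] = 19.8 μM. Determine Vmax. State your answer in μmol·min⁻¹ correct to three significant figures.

101 μmol·min⁻¹

From v = Vmax[S]/(Km+[S]), each point gives Vmax = v(Km+[S])/[S].
Equating: 21.2(Km+0.648)/0.648 = 89.6(Km+19.8)/19.8.
32.72·Km + 21.2 = 4.525·Km + 89.6, so (32.72 − 4.525)·Km = 89.6 − 21.2.
Km = 68.40/28.19 = 2.43 μM; then Vmax = 21.2(2.43+0.648)/0.648 = 101 μmol·min⁻¹.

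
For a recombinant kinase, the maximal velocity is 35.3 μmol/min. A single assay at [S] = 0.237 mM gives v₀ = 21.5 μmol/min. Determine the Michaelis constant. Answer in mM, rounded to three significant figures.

v/Vmax = 21.5/35.3 = 0.6091 = [S]/(Km+[S]).
So Km + [S] = [S]/0.6091 = 0.3891 mM, giving Km = 0.3891 − 0.237 = 0.152 mM.

0.152 mM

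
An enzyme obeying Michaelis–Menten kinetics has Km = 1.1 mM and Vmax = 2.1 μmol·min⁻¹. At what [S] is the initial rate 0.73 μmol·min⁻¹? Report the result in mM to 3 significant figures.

0.586 mM

The required fractional saturation is v/Vmax = 0.73/2.1 = 0.3476.
Then [S]/(Km+[S]) = 0.3476 ⇒ [S] = 1.1 × 0.3476/(1 − 0.3476) = 0.586 mM.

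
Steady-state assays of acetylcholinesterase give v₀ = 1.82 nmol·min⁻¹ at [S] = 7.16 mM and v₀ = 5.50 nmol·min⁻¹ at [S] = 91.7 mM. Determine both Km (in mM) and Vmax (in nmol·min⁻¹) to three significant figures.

Km = 18.9 mM; Vmax = 6.64 nmol·min⁻¹

In reciprocal form, 1/v = (Km/Vmax)·(1/[S]) + 1/Vmax. The two points give (1/[S], 1/v) = (0.1397, 0.5495) and (0.01091, 0.1818).
Slope = (0.5495 − 0.1818)/(0.1397 − 0.01091) = 2.855; intercept = 0.5495 − 2.855×0.1397 = 0.1507.
Vmax = 1/intercept = 6.64 nmol·min⁻¹; Km = slope × Vmax = 2.855 × 6.64 = 18.9 mM.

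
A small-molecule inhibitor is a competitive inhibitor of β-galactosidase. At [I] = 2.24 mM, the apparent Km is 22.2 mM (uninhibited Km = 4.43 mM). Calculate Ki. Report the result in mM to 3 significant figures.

0.558 mM

Competitive: Km,app = α·Km with α = 1 + [I]/Ki.
α = Km,app/Km = 22.2/4.43 = 5.011.
Ki = [I]/(α − 1) = 2.24/4.011 = 0.558 mM.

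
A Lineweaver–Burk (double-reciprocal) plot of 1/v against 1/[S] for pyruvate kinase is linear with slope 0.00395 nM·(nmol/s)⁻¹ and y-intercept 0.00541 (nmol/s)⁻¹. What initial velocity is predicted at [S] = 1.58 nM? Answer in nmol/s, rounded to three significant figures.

126 nmol/s

The y-intercept is 1/Vmax, so Vmax = 1/0.00541 = 185 nmol/s.
The slope is Km/Vmax, so Km = 0.00395 × 185 = 0.730 nM.
Then v = 185 × 1.58/(0.730 + 1.58) = 126 nmol/s.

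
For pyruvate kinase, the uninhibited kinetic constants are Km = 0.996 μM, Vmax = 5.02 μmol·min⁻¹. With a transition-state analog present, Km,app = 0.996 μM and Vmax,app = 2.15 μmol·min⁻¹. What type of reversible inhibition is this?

Vmax decreases (5.02 → 2.15 μmol·min⁻¹) while Km is unchanged — pure noncompetitive inhibition.

noncompetitive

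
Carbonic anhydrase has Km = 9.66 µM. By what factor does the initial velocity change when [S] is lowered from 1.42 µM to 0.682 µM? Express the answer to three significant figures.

The fractional saturations are [S]/(Km+[S]) = 1.42/11.08 = 0.1282 and 0.682/10.34 = 0.06594.
v₂/v₁ is just their ratio: 0.06594/0.1282 = 0.515.

0.515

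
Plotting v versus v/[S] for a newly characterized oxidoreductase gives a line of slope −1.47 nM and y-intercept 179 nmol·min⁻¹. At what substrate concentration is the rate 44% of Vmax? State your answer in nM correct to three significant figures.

The Eadie–Hofstee slope gives Km = 1.47 nM (slope = −Km).
v/Vmax = [S]/(Km+[S]) = 0.44 ⇒ [S] = Km·0.44/(1−0.44) = 1.47 × 0.7857 = 1.16 nM.

1.16 nM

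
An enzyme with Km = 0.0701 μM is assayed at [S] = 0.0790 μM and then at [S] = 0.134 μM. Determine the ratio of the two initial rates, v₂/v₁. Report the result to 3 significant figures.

Since Vmax cancels, v₂/v₁ = [S]₂(Km+[S]₁) / [S]₁(Km+[S]₂).
= 0.134×(0.0701+0.0790) / (0.0790×(0.0701+0.134)) = 0.01998/0.01612 = 1.24.

1.24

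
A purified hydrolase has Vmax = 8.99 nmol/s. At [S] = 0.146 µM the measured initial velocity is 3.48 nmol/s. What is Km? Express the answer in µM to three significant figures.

0.231 µM

v/Vmax = 3.48/8.99 = 0.3871 = [S]/(Km+[S]).
So Km + [S] = [S]/0.3871 = 0.3772 µM, giving Km = 0.3772 − 0.146 = 0.231 µM.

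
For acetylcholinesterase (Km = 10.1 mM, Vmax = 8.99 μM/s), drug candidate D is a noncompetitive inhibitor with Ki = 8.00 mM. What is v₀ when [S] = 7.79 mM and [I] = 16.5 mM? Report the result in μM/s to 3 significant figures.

α = 1 + [I]/Ki = 1 + 16.5/8.00 = 3.062.
For a noncompetitive inhibitor, Vmax is reduced to Vmax/α while Km is unchanged: Km,app = 10.1 mM, Vmax,app = 2.94 μM/s.
v = Vmax,app·[S]/(Km,app + [S]) = 2.94 × 7.79/(10.1 + 7.79) = 1.28 μM/s.

1.28 μM/s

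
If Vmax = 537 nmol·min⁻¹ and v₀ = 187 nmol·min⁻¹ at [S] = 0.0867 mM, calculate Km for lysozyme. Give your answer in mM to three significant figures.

0.162 mM

From v = Vmax[S]/(Km+[S]), Km = [S](Vmax − v)/v.
Km = 0.0867 × (537 − 187) / 187 = 30.34/187 = 0.162 mM.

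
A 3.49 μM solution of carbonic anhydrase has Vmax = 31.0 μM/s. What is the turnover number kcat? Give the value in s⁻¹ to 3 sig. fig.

kcat = Vmax/[E]total = 31.0 μM/s / 3.49 μM = 8.88 s⁻¹.

8.88 s⁻¹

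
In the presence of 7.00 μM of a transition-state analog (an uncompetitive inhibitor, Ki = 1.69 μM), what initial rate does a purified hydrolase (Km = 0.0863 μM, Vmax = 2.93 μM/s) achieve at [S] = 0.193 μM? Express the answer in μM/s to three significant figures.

0.524 μM/s

With α = 1 + [I]/Ki = 1 + 7.00/1.69 = 5.142, the uncompetitive rate law is v = (Vmax/α)·[S] / (Km/α + [S]).
v = (2.93/5.142)×0.193 / (0.0863/5.142 + 0.193) = 0.1100/0.2098 = 0.524 μM/s.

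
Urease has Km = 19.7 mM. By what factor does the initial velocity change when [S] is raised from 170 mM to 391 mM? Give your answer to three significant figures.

1.06

The fractional saturations are [S]/(Km+[S]) = 170/189.7 = 0.8962 and 391/410.7 = 0.9520.
v₂/v₁ is just their ratio: 0.9520/0.8962 = 1.06.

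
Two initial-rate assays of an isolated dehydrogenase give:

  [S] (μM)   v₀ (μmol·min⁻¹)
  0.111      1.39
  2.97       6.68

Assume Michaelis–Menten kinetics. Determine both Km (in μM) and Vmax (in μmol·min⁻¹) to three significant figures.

Km = 0.515 μM; Vmax = 7.84 μmol·min⁻¹

From v = Vmax[S]/(Km+[S]), each point gives Vmax = v(Km+[S])/[S].
Equating: 1.39(Km+0.111)/0.111 = 6.68(Km+2.97)/2.97.
12.52·Km + 1.39 = 2.249·Km + 6.68, so (12.52 − 2.249)·Km = 6.68 − 1.39.
Km = 5.290/10.27 = 0.515 μM; then Vmax = 1.39(0.515+0.111)/0.111 = 7.84 μmol·min⁻¹.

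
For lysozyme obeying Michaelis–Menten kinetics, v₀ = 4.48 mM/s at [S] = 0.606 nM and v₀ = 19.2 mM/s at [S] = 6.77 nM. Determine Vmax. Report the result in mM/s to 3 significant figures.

From v = Vmax[S]/(Km+[S]), each point gives Vmax = v(Km+[S])/[S].
Equating: 4.48(Km+0.606)/0.606 = 19.2(Km+6.77)/6.77.
7.393·Km + 4.48 = 2.836·Km + 19.2, so (7.393 − 2.836)·Km = 19.2 − 4.48.
Km = 14.72/4.557 = 3.23 nM; then Vmax = 4.48(3.23+0.606)/0.606 = 28.4 mM/s.

28.4 mM/s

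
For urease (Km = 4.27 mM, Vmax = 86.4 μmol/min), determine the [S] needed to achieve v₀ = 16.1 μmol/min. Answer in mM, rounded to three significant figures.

The required fractional saturation is v/Vmax = 16.1/86.4 = 0.1863.
Then [S]/(Km+[S]) = 0.1863 ⇒ [S] = 4.27 × 0.1863/(1 − 0.1863) = 0.978 mM.

0.978 mM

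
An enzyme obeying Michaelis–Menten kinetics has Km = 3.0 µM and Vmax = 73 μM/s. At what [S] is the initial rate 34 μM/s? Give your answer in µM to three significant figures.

The required fractional saturation is v/Vmax = 34/73 = 0.4658.
Then [S]/(Km+[S]) = 0.4658 ⇒ [S] = 3.0 × 0.4658/(1 − 0.4658) = 2.62 µM.

2.62 µM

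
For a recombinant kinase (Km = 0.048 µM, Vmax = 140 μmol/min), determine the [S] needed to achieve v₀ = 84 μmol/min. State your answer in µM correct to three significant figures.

0.0720 µM

The required fractional saturation is v/Vmax = 84/140 = 0.6000.
Then [S]/(Km+[S]) = 0.6000 ⇒ [S] = 0.048 × 0.6000/(1 − 0.6000) = 0.0720 µM.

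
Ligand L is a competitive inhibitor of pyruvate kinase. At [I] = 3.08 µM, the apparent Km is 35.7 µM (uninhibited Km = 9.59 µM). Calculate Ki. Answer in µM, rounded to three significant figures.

1.13 µM

Competitive: Km,app = α·Km with α = 1 + [I]/Ki.
α = Km,app/Km = 35.7/9.59 = 3.723.
Since α = 1 + [I]/Ki, [I]/Ki = 3.723 − 1 = 2.723 and Ki = 3.08/2.723 = 1.13 µM.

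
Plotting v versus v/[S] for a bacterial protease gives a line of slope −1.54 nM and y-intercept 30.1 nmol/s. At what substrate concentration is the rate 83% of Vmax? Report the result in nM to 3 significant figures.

The Eadie–Hofstee slope gives Km = 1.54 nM (slope = −Km).
v/Vmax = [S]/(Km+[S]) = 0.83 ⇒ [S] = Km·0.83/(1−0.83) = 1.54 × 4.882 = 7.52 nM.

7.52 nM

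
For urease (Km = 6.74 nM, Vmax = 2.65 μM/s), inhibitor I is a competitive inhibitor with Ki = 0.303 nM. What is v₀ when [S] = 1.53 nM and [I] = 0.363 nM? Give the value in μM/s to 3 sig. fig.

α = 1 + [I]/Ki = 1 + 0.363/0.303 = 2.198.
For a competitive inhibitor, Vmax is unchanged and the apparent Km becomes α·Km: Km,app = 14.8 nM, Vmax,app = 2.65 μM/s.
v = Vmax,app·[S]/(Km,app + [S]) = 2.65 × 1.53/(14.8 + 1.53) = 0.248 μM/s.

0.248 μM/s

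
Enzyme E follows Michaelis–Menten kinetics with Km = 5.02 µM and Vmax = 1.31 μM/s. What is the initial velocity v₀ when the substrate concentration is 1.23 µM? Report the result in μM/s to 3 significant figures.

[S]/(Km+[S]) = 1.23/6.250 = 0.1968, the fractional saturation.
v = 0.1968 × Vmax = 0.1968 × 1.31 = 0.258 μM/s.

0.258 μM/s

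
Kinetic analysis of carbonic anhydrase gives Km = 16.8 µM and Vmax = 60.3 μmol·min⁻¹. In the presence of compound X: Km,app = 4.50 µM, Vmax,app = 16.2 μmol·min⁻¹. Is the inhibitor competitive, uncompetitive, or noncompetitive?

Both Km and Vmax decrease by the same factor (~3.73-fold) — characteristic of uncompetitive inhibition.

uncompetitive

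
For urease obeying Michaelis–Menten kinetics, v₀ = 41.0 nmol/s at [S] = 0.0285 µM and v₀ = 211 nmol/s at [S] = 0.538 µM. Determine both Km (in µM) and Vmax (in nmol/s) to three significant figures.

Km = 0.162 µM; Vmax = 275 nmol/s

In reciprocal form, 1/v = (Km/Vmax)·(1/[S]) + 1/Vmax. The two points give (1/[S], 1/v) = (35.09, 0.02439) and (1.859, 0.004739).
Slope = (0.02439 − 0.004739)/(35.09 − 1.859) = 0.0005914; intercept = 0.02439 − 0.0005914×35.09 = 0.003640.
Vmax = 1/intercept = 275 nmol/s; Km = slope × Vmax = 0.0005914 × 275 = 0.162 µM.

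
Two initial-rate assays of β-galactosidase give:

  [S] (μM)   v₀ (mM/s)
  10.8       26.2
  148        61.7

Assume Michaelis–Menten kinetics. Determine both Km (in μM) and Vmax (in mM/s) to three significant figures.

From v = Vmax[S]/(Km+[S]), each point gives Vmax = v(Km+[S])/[S].
Equating: 26.2(Km+10.8)/10.8 = 61.7(Km+148)/148.
2.426·Km + 26.2 = 0.4169·Km + 61.7, so (2.426 − 0.4169)·Km = 61.7 − 26.2.
Km = 35.50/2.009 = 17.7 μM; then Vmax = 26.2(17.7+10.8)/10.8 = 69.1 mM/s.

Km = 17.7 μM; Vmax = 69.1 mM/s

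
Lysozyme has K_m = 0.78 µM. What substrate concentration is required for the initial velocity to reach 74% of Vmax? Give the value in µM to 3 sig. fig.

v/Vmax = [S]/(Km+[S]) = 0.74, so [S] = Km·0.74/(1 − 0.74) = 0.78 × 2.846.
[S] = 2.22 µM.

2.22 µM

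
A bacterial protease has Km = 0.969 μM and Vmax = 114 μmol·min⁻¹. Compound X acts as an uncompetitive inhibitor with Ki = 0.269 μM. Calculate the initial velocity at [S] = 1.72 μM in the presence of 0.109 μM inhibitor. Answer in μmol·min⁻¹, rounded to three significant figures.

57.9 μmol·min⁻¹

α = 1 + [I]/Ki = 1 + 0.109/0.269 = 1.405.
For an uncompetitive inhibitor, both parameters are divided by α, giving Vmax/α and Km/α: Km,app = 0.690 μM, Vmax,app = 81.1 μmol·min⁻¹.
v = Vmax,app·[S]/(Km,app + [S]) = 81.1 × 1.72/(0.690 + 1.72) = 57.9 μmol·min⁻¹.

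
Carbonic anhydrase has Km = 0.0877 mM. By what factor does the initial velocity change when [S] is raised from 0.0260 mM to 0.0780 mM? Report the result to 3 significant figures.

The fractional saturations are [S]/(Km+[S]) = 0.0260/0.1137 = 0.2287 and 0.0780/0.1657 = 0.4707.
v₂/v₁ is just their ratio: 0.4707/0.2287 = 2.06.

2.06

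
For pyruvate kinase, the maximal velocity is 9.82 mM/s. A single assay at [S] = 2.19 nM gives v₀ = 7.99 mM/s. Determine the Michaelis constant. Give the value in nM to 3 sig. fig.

From v = Vmax[S]/(Km+[S]), Km = [S](Vmax − v)/v.
Km = 2.19 × (9.82 − 7.99) / 7.99 = 4.008/7.99 = 0.502 nM.

0.502 nM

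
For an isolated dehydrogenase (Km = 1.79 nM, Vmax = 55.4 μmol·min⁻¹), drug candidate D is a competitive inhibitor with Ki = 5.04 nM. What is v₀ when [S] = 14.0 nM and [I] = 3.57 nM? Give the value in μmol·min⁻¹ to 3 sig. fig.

45.5 μmol·min⁻¹

With α = 1 + [I]/Ki = 1 + 3.57/5.04 = 1.708, the competitive rate law is v = Vmax[S] / (αKm + [S]).
v = 55.4×14.0 / (1.708×1.79 + 14.0) = 775.6/17.06 = 45.5 μmol·min⁻¹.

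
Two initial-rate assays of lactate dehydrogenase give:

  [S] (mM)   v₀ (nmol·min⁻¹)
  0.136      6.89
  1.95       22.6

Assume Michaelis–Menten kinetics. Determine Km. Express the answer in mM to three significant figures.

0.402 mM

From v = Vmax[S]/(Km+[S]), each point gives Vmax = v(Km+[S])/[S].
Equating: 6.89(Km+0.136)/0.136 = 22.6(Km+1.95)/1.95.
50.66·Km + 6.89 = 11.59·Km + 22.6, so (50.66 − 11.59)·Km = 22.6 − 6.89.
Km = 15.71/39.07 = 0.402 mM; then Vmax = 6.89(0.402+0.136)/0.136 = 27.3 nmol·min⁻¹.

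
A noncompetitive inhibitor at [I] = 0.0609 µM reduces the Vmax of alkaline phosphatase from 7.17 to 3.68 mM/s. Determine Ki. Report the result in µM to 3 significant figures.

Noncompetitive: Vmax,app = Vmax/α with α = 1 + [I]/Ki.
α = Vmax/Vmax,app = 7.17/3.68 = 1.948.
Since α = 1 + [I]/Ki, [I]/Ki = 1.948 − 1 = 0.9484 and Ki = 0.0609/0.9484 = 0.0642 µM.

0.0642 µM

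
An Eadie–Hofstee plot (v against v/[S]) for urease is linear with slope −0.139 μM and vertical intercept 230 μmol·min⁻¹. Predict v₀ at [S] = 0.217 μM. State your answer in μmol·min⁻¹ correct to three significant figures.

140 μmol·min⁻¹

In the Eadie–Hofstee form v = Vmax − Km·(v/[S]), the slope is −Km and the intercept is Vmax, so Km = 0.139 μM and Vmax = 230 μmol·min⁻¹.
v = 230 × 0.217/(0.139 + 0.217) = 140 μmol·min⁻¹.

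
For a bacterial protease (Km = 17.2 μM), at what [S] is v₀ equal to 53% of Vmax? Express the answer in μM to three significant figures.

v/Vmax = [S]/(Km+[S]) = 0.53, so [S] = Km·0.53/(1 − 0.53) = 17.2 × 1.128.
[S] = 19.4 μM.

19.4 μM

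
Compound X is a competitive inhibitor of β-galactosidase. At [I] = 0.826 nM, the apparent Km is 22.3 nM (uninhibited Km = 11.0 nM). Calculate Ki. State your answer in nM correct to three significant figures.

Competitive: Km,app = α·Km with α = 1 + [I]/Ki.
α = Km,app/Km = 22.3/11.0 = 2.027.
Since α = 1 + [I]/Ki, [I]/Ki = 2.027 − 1 = 1.027 and Ki = 0.826/1.027 = 0.804 nM.

0.804 nM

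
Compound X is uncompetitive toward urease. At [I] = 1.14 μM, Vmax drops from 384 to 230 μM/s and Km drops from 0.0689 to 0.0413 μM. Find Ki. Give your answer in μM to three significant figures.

1.70 μM

Uncompetitive: Vmax,app = Vmax/α (and Km,app = Km/α) with α = 1 + [I]/Ki.
α = Vmax/Vmax,app = 384/230 = 1.670.
Since α = 1 + [I]/Ki, [I]/Ki = 1.670 − 1 = 0.6696 and Ki = 1.14/0.6696 = 1.70 μM.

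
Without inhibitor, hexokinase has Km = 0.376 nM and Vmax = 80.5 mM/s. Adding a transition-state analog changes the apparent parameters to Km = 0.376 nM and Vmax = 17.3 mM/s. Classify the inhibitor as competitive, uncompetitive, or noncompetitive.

noncompetitive

Vmax decreases (80.5 → 17.3 mM/s) while Km is unchanged — pure noncompetitive inhibition.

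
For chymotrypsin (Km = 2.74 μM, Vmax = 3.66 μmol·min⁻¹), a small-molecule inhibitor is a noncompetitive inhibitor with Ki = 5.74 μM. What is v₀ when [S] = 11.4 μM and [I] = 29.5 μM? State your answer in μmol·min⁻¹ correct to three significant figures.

0.481 μmol·min⁻¹

With α = 1 + [I]/Ki = 1 + 29.5/5.74 = 6.139, the noncompetitive rate law is v = (Vmax/α)·[S] / (Km + [S]).
v = (3.66/6.139)×11.4 / (2.74 + 11.4) = 6.796/14.14 = 0.481 μmol·min⁻¹.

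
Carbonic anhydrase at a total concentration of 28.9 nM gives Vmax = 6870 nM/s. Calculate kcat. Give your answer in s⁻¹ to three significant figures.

238 s⁻¹

kcat = Vmax/[E]total = 6870 nM/s / 28.9 nM = 238 s⁻¹.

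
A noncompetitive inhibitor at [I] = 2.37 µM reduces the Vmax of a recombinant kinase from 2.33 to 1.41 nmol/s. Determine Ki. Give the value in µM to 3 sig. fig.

3.63 µM

Noncompetitive: Vmax,app = Vmax/α with α = 1 + [I]/Ki.
α = Vmax/Vmax,app = 2.33/1.41 = 1.652.
Since α = 1 + [I]/Ki, [I]/Ki = 1.652 − 1 = 0.6525 and Ki = 2.37/0.6525 = 3.63 µM.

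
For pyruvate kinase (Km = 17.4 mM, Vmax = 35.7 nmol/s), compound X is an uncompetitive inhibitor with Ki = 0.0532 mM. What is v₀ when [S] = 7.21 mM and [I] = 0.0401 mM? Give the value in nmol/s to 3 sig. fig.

With α = 1 + [I]/Ki = 1 + 0.0401/0.0532 = 1.754, the uncompetitive rate law is v = (Vmax/α)·[S] / (Km/α + [S]).
v = (35.7/1.754)×7.21 / (17.4/1.754 + 7.21) = 146.8/17.13 = 8.57 nmol/s.

8.57 nmol/s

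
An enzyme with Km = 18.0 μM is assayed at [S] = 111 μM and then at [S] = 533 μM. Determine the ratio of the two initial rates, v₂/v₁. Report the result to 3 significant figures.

1.12

The fractional saturations are [S]/(Km+[S]) = 111/129.0 = 0.8605 and 533/551.0 = 0.9673.
v₂/v₁ is just their ratio: 0.9673/0.8605 = 1.12.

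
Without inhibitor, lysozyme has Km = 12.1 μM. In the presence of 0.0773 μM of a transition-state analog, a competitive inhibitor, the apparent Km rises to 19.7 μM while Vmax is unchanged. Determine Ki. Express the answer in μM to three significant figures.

Competitive: Km,app = α·Km with α = 1 + [I]/Ki.
α = Km,app/Km = 19.7/12.1 = 1.628.
Ki = [I]/(α − 1) = 0.0773/0.6281 = 0.123 μM.

0.123 μM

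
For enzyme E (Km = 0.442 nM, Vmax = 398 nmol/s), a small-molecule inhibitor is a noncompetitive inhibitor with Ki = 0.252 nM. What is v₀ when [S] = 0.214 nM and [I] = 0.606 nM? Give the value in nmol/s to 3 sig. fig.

38.1 nmol/s

α = 1 + [I]/Ki = 1 + 0.606/0.252 = 3.405.
For a noncompetitive inhibitor, Vmax is reduced to Vmax/α while Km is unchanged: Km,app = 0.442 nM, Vmax,app = 117 nmol/s.
v = Vmax,app·[S]/(Km,app + [S]) = 117 × 0.214/(0.442 + 0.214) = 38.1 nmol/s.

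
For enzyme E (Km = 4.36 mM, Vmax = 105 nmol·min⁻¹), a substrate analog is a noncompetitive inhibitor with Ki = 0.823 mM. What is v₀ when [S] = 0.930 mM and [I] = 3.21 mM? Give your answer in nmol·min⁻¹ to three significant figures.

With α = 1 + [I]/Ki = 1 + 3.21/0.823 = 4.900, the noncompetitive rate law is v = (Vmax/α)·[S] / (Km + [S]).
v = (105/4.900)×0.930 / (4.36 + 0.930) = 19.93/5.290 = 3.77 nmol·min⁻¹.

3.77 nmol·min⁻¹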